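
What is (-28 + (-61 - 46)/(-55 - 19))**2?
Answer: 3861225/5476 ≈ 705.12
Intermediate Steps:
(-28 + (-61 - 46)/(-55 - 19))**2 = (-28 - 107/(-74))**2 = (-28 - 107*(-1/74))**2 = (-28 + 107/74)**2 = (-1965/74)**2 = 3861225/5476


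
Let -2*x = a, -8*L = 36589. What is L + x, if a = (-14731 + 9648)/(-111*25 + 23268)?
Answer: -32599915/7128 ≈ -4573.5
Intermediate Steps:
L = -36589/8 (L = -⅛*36589 = -36589/8 ≈ -4573.6)
a = -221/891 (a = -5083/(-2775 + 23268) = -5083/20493 = -5083*1/20493 = -221/891 ≈ -0.24804)
x = 221/1782 (x = -½*(-221/891) = 221/1782 ≈ 0.12402)
L + x = -36589/8 + 221/1782 = -32599915/7128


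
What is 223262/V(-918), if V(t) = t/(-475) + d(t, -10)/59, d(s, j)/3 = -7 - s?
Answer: 6256917550/1352337 ≈ 4626.7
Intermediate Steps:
d(s, j) = -21 - 3*s (d(s, j) = 3*(-7 - s) = -21 - 3*s)
V(t) = -21/59 - 1484*t/28025 (V(t) = t/(-475) + (-21 - 3*t)/59 = t*(-1/475) + (-21 - 3*t)*(1/59) = -t/475 + (-21/59 - 3*t/59) = -21/59 - 1484*t/28025)
223262/V(-918) = 223262/(-21/59 - 1484/28025*(-918)) = 223262/(-21/59 + 1362312/28025) = 223262/(1352337/28025) = 223262*(28025/1352337) = 6256917550/1352337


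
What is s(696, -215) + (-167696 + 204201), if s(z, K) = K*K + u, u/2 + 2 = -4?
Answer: 82718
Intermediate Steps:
u = -12 (u = -4 + 2*(-4) = -4 - 8 = -12)
s(z, K) = -12 + K² (s(z, K) = K*K - 12 = K² - 12 = -12 + K²)
s(696, -215) + (-167696 + 204201) = (-12 + (-215)²) + (-167696 + 204201) = (-12 + 46225) + 36505 = 46213 + 36505 = 82718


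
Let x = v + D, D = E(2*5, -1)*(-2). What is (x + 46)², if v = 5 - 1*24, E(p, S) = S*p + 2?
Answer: 1849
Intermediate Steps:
E(p, S) = 2 + S*p
v = -19 (v = 5 - 24 = -19)
D = 16 (D = (2 - 2*5)*(-2) = (2 - 1*10)*(-2) = (2 - 10)*(-2) = -8*(-2) = 16)
x = -3 (x = -19 + 16 = -3)
(x + 46)² = (-3 + 46)² = 43² = 1849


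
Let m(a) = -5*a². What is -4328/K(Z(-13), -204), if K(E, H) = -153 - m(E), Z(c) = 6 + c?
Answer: -1082/23 ≈ -47.043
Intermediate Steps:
K(E, H) = -153 + 5*E² (K(E, H) = -153 - (-5)*E² = -153 + 5*E²)
-4328/K(Z(-13), -204) = -4328/(-153 + 5*(6 - 13)²) = -4328/(-153 + 5*(-7)²) = -4328/(-153 + 5*49) = -4328/(-153 + 245) = -4328/92 = -4328*1/92 = -1082/23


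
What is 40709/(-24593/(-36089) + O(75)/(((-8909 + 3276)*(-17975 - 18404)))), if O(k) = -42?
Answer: 43008842106791801/719952505159 ≈ 59738.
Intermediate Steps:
40709/(-24593/(-36089) + O(75)/(((-8909 + 3276)*(-17975 - 18404)))) = 40709/(-24593/(-36089) - 42*1/((-17975 - 18404)*(-8909 + 3276))) = 40709/(-24593*(-1/36089) - 42/((-5633*(-36379)))) = 40709/(24593/36089 - 42/204922907) = 40709/(24593/36089 - 42*1/204922907) = 40709/(24593/36089 - 6/29274701) = 40709/(719952505159/1056494684389) = 40709*(1056494684389/719952505159) = 43008842106791801/719952505159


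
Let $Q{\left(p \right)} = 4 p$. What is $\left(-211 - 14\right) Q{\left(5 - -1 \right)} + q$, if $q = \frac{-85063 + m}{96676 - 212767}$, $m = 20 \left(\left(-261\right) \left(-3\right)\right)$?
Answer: $- \frac{626821997}{116091} \approx -5399.4$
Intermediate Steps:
$m = 15660$ ($m = 20 \cdot 783 = 15660$)
$q = \frac{69403}{116091}$ ($q = \frac{-85063 + 15660}{96676 - 212767} = - \frac{69403}{-116091} = \left(-69403\right) \left(- \frac{1}{116091}\right) = \frac{69403}{116091} \approx 0.59783$)
$\left(-211 - 14\right) Q{\left(5 - -1 \right)} + q = \left(-211 - 14\right) 4 \left(5 - -1\right) + \frac{69403}{116091} = - 225 \cdot 4 \left(5 + 1\right) + \frac{69403}{116091} = - 225 \cdot 4 \cdot 6 + \frac{69403}{116091} = \left(-225\right) 24 + \frac{69403}{116091} = -5400 + \frac{69403}{116091} = - \frac{626821997}{116091}$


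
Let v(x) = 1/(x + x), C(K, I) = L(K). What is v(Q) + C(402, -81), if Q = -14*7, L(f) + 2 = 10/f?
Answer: -78013/39396 ≈ -1.9802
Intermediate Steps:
L(f) = -2 + 10/f
C(K, I) = -2 + 10/K
Q = -98
v(x) = 1/(2*x)
v(Q) + C(402, -81) = (½)/(-98) + (-2 + 10/402) = (½)*(-1/98) + (-2 + 10*(1/402)) = -1/196 + (-2 + 5/201) = -1/196 - 397/201 = -78013/39396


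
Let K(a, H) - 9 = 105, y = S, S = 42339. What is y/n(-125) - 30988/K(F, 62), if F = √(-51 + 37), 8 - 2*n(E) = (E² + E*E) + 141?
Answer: -4960352/18069 ≈ -274.52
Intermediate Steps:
y = 42339
n(E) = -133/2 - E² (n(E) = 4 - ((E² + E*E) + 141)/2 = 4 - ((E² + E²) + 141)/2 = 4 - (2*E² + 141)/2 = 4 - (141 + 2*E²)/2 = 4 + (-141/2 - E²) = -133/2 - E²)
F = I*√14 (F = √(-14) = I*√14 ≈ 3.7417*I)
K(a, H) = 114 (K(a, H) = 9 + 105 = 114)
y/n(-125) - 30988/K(F, 62) = 42339/(-133/2 - 1*(-125)²) - 30988/114 = 42339/(-133/2 - 1*15625) - 30988*1/114 = 42339/(-133/2 - 15625) - 15494/57 = 42339/(-31383/2) - 15494/57 = 42339*(-2/31383) - 15494/57 = -2566/951 - 15494/57 = -4960352/18069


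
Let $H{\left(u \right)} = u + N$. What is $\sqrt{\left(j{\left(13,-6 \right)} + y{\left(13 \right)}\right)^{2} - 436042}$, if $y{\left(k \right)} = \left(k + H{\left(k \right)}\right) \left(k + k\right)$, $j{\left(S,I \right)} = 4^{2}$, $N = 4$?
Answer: $\sqrt{197574} \approx 444.49$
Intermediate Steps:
$H{\left(u \right)} = 4 + u$ ($H{\left(u \right)} = u + 4 = 4 + u$)
$j{\left(S,I \right)} = 16$
$y{\left(k \right)} = 2 k \left(4 + 2 k\right)$ ($y{\left(k \right)} = \left(k + \left(4 + k\right)\right) \left(k + k\right) = \left(4 + 2 k\right) 2 k = 2 k \left(4 + 2 k\right)$)
$\sqrt{\left(j{\left(13,-6 \right)} + y{\left(13 \right)}\right)^{2} - 436042} = \sqrt{\left(16 + 4 \cdot 13 \left(2 + 13\right)\right)^{2} - 436042} = \sqrt{\left(16 + 4 \cdot 13 \cdot 15\right)^{2} - 436042} = \sqrt{\left(16 + 780\right)^{2} - 436042} = \sqrt{796^{2} - 436042} = \sqrt{633616 - 436042} = \sqrt{197574}$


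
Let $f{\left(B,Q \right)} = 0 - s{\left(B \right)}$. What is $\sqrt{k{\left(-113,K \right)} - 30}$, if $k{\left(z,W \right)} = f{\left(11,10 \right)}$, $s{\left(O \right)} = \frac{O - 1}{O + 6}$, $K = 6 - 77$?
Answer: $\frac{2 i \sqrt{2210}}{17} \approx 5.5307 i$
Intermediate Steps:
$K = -71$
$s{\left(O \right)} = \frac{-1 + O}{6 + O}$
$f{\left(B,Q \right)} = - \frac{-1 + B}{6 + B}$ ($f{\left(B,Q \right)} = 0 - \frac{-1 + B}{6 + B} = - \frac{-1 + B}{6 + B}$)
$k{\left(z,W \right)} = - \frac{10}{17}$ ($k{\left(z,W \right)} = \frac{1 - 11}{6 + 11} = \frac{1 - 11}{17} = \frac{1}{17} \left(-10\right) = - \frac{10}{17}$)
$\sqrt{k{\left(-113,K \right)} - 30} = \sqrt{- \frac{10}{17} - 30} = \sqrt{- \frac{520}{17}} = \frac{2 i \sqrt{2210}}{17}$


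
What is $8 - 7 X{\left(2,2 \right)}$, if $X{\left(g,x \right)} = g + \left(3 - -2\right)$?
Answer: $-41$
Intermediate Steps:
$X{\left(g,x \right)} = 5 + g$ ($X{\left(g,x \right)} = g + \left(3 + 2\right) = g + 5 = 5 + g$)
$8 - 7 X{\left(2,2 \right)} = 8 - 7 \left(5 + 2\right) = 8 - 49 = -41$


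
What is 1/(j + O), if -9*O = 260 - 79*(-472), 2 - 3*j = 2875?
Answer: -3/15389 ≈ -0.00019494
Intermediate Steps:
j = -2873/3 (j = ⅔ - ⅓*2875 = ⅔ - 2875/3 = -2873/3 ≈ -957.67)
O = -4172 (O = -(260 - 79*(-472))/9 = -(260 + 37288)/9 = -⅑*37548 = -4172)
1/(j + O) = 1/(-2873/3 - 4172) = 1/(-15389/3) = -3/15389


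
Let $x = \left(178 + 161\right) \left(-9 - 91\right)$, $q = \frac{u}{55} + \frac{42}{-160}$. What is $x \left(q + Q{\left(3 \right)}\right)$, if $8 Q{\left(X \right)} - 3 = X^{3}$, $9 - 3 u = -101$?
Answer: $- \frac{563305}{4} \approx -1.4083 \cdot 10^{5}$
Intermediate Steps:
$u = \frac{110}{3}$ ($u = 3 - - \frac{101}{3} = 3 + \frac{101}{3} = \frac{110}{3} \approx 36.667$)
$Q{\left(X \right)} = \frac{3}{8} + \frac{X^{3}}{8}$
$q = \frac{97}{240}$ ($q = \frac{110}{3 \cdot 55} + \frac{42}{-160} = \frac{110}{3} \cdot \frac{1}{55} + 42 \left(- \frac{1}{160}\right) = \frac{2}{3} - \frac{21}{80} = \frac{97}{240} \approx 0.40417$)
$x = -33900$ ($x = 339 \left(-100\right) = -33900$)
$x \left(q + Q{\left(3 \right)}\right) = - 33900 \left(\frac{97}{240} + \left(\frac{3}{8} + \frac{3^{3}}{8}\right)\right) = - 33900 \left(\frac{97}{240} + \left(\frac{3}{8} + \frac{1}{8} \cdot 27\right)\right) = - 33900 \left(\frac{97}{240} + \left(\frac{3}{8} + \frac{27}{8}\right)\right) = - 33900 \left(\frac{97}{240} + \frac{15}{4}\right) = \left(-33900\right) \frac{997}{240} = - \frac{563305}{4}$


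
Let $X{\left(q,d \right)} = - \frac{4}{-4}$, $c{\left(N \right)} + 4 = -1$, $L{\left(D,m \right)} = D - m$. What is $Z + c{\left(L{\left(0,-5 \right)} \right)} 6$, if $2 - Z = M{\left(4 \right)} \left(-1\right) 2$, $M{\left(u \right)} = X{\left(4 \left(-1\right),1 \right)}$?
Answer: $-26$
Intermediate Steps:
$c{\left(N \right)} = -5$ ($c{\left(N \right)} = -4 - 1 = -5$)
$X{\left(q,d \right)} = 1$ ($X{\left(q,d \right)} = \left(-4\right) \left(- \frac{1}{4}\right) = 1$)
$M{\left(u \right)} = 1$
$Z = 4$ ($Z = 2 - 1 \left(-1\right) 2 = 2 - \left(-1\right) 2 = 2 - -2 = 2 + 2 = 4$)
$Z + c{\left(L{\left(0,-5 \right)} \right)} 6 = 4 - 30 = -26$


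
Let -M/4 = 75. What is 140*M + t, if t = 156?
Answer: -41844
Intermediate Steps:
M = -300 (M = -4*75 = -300)
140*M + t = 140*(-300) + 156 = -42000 + 156 = -41844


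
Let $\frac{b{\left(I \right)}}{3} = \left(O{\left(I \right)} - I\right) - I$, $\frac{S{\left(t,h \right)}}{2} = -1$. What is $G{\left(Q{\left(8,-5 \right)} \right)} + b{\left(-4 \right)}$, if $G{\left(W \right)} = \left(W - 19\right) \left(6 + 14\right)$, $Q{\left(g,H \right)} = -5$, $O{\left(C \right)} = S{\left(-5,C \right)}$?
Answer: $-462$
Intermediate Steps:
$S{\left(t,h \right)} = -2$ ($S{\left(t,h \right)} = 2 \left(-1\right) = -2$)
$O{\left(C \right)} = -2$
$G{\left(W \right)} = -380 + 20 W$ ($G{\left(W \right)} = \left(-19 + W\right) 20 = -380 + 20 W$)
$b{\left(I \right)} = -6 - 6 I$ ($b{\left(I \right)} = 3 \left(\left(-2 - I\right) - I\right) = 3 \left(-2 - 2 I\right) = -6 - 6 I$)
$G{\left(Q{\left(8,-5 \right)} \right)} + b{\left(-4 \right)} = \left(-380 + 20 \left(-5\right)\right) - -18 = \left(-380 - 100\right) + \left(-6 + 24\right) = -480 + 18 = -462$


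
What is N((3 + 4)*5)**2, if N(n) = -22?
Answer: 484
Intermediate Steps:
N((3 + 4)*5)**2 = (-22)**2 = 484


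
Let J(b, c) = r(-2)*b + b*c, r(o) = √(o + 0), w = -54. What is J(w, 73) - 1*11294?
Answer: -15236 - 54*I*√2 ≈ -15236.0 - 76.368*I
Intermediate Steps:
r(o) = √o
J(b, c) = b*c + I*b*√2 (J(b, c) = √(-2)*b + b*c = (I*√2)*b + b*c = I*b*√2 + b*c = b*c + I*b*√2)
J(w, 73) - 1*11294 = -54*(73 + I*√2) - 1*11294 = (-3942 - 54*I*√2) - 11294 = -15236 - 54*I*√2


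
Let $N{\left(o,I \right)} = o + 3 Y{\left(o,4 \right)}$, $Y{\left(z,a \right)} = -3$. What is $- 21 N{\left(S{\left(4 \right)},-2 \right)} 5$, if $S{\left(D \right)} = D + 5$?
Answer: $0$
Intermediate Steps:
$S{\left(D \right)} = 5 + D$
$N{\left(o,I \right)} = -9 + o$ ($N{\left(o,I \right)} = o + 3 \left(-3\right) = o - 9 = -9 + o$)
$- 21 N{\left(S{\left(4 \right)},-2 \right)} 5 = - 21 \left(-9 + \left(5 + 4\right)\right) 5 = - 21 \left(-9 + 9\right) 5 = \left(-21\right) 0 \cdot 5 = 0 \cdot 5 = 0$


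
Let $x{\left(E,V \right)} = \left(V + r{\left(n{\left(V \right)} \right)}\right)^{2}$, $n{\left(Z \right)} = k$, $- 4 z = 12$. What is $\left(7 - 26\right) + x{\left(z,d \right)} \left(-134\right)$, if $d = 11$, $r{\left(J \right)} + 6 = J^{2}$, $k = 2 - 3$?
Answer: $-4843$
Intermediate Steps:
$z = -3$ ($z = \left(- \frac{1}{4}\right) 12 = -3$)
$k = -1$ ($k = 2 - 3 = -1$)
$n{\left(Z \right)} = -1$
$r{\left(J \right)} = -6 + J^{2}$
$x{\left(E,V \right)} = \left(-5 + V\right)^{2}$ ($x{\left(E,V \right)} = \left(V - \left(6 - \left(-1\right)^{2}\right)\right)^{2} = \left(V + \left(-6 + 1\right)\right)^{2} = \left(V - 5\right)^{2} = \left(-5 + V\right)^{2}$)
$\left(7 - 26\right) + x{\left(z,d \right)} \left(-134\right) = \left(7 - 26\right) + \left(-5 + 11\right)^{2} \left(-134\right) = \left(7 - 26\right) + 6^{2} \left(-134\right) = -19 + 36 \left(-134\right) = -19 - 4824 = -4843$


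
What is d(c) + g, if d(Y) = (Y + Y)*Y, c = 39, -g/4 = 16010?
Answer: -60998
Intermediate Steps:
g = -64040 (g = -4*16010 = -64040)
d(Y) = 2*Y² (d(Y) = (2*Y)*Y = 2*Y²)
d(c) + g = 2*39² - 64040 = 2*1521 - 64040 = 3042 - 64040 = -60998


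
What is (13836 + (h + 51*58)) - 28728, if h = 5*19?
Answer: -11839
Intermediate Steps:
h = 95
(13836 + (h + 51*58)) - 28728 = (13836 + (95 + 51*58)) - 28728 = (13836 + (95 + 2958)) - 28728 = (13836 + 3053) - 28728 = 16889 - 28728 = -11839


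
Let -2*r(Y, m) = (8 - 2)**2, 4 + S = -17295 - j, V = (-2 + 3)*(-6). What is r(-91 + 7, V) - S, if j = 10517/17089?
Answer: 295325526/17089 ≈ 17282.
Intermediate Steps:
j = 10517/17089 (j = 10517*(1/17089) = 10517/17089 ≈ 0.61543)
V = -6 (V = 1*(-6) = -6)
S = -295633128/17089 (S = -4 + (-17295 - 1*10517/17089) = -4 + (-17295 - 10517/17089) = -4 - 295564772/17089 = -295633128/17089 ≈ -17300.)
r(Y, m) = -18 (r(Y, m) = -(8 - 2)**2/2 = -1/2*6**2 = -1/2*36 = -18)
r(-91 + 7, V) - S = -18 - 1*(-295633128/17089) = -18 + 295633128/17089 = 295325526/17089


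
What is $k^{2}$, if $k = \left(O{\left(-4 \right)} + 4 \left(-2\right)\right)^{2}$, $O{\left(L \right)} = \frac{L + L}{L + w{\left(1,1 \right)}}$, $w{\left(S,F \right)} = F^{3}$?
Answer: $\frac{65536}{81} \approx 809.09$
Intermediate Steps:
$O{\left(L \right)} = \frac{2 L}{1 + L}$ ($O{\left(L \right)} = \frac{L + L}{L + 1^{3}} = \frac{2 L}{L + 1} = \frac{2 L}{1 + L}$)
$k = \frac{256}{9}$ ($k = \left(2 \left(-4\right) \frac{1}{1 - 4} + 4 \left(-2\right)\right)^{2} = \left(2 \left(-4\right) \frac{1}{-3} - 8\right)^{2} = \left(2 \left(-4\right) \left(- \frac{1}{3}\right) - 8\right)^{2} = \left(\frac{8}{3} - 8\right)^{2} = \left(- \frac{16}{3}\right)^{2} = \frac{256}{9} \approx 28.444$)
$k^{2} = \left(\frac{256}{9}\right)^{2} = \frac{65536}{81}$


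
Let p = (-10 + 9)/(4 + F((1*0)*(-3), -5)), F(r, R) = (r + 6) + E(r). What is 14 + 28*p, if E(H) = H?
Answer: 56/5 ≈ 11.200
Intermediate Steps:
F(r, R) = 6 + 2*r (F(r, R) = (r + 6) + r = (6 + r) + r = 6 + 2*r)
p = -⅒ (p = (-10 + 9)/(4 + (6 + 2*((1*0)*(-3)))) = -1/(4 + (6 + 2*(0*(-3)))) = -1/(4 + (6 + 2*0)) = -1/(4 + (6 + 0)) = -1/(4 + 6) = -1/10 = -1*⅒ = -⅒ ≈ -0.10000)
14 + 28*p = 14 + 28*(-⅒) = 14 - 14/5 = 56/5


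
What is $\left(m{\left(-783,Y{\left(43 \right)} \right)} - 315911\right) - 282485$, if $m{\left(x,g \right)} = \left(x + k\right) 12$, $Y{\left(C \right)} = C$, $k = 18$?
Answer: $-607576$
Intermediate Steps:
$m{\left(x,g \right)} = 216 + 12 x$ ($m{\left(x,g \right)} = \left(x + 18\right) 12 = \left(18 + x\right) 12 = 216 + 12 x$)
$\left(m{\left(-783,Y{\left(43 \right)} \right)} - 315911\right) - 282485 = \left(\left(216 + 12 \left(-783\right)\right) - 315911\right) - 282485 = \left(\left(216 - 9396\right) - 315911\right) - 282485 = \left(-9180 - 315911\right) - 282485 = -325091 - 282485 = -607576$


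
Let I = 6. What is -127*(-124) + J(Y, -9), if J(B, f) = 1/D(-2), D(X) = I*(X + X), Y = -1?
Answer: 377951/24 ≈ 15748.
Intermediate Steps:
D(X) = 12*X (D(X) = 6*(X + X) = 6*(2*X) = 12*X)
J(B, f) = -1/24 (J(B, f) = 1/(12*(-2)) = 1/(-24) = -1/24)
-127*(-124) + J(Y, -9) = -127*(-124) - 1/24 = 15748 - 1/24 = 377951/24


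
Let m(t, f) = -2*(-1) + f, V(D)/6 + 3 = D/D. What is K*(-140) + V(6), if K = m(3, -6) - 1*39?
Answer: 6008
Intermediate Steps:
V(D) = -12 (V(D) = -18 + 6*(D/D) = -18 + 6*1 = -18 + 6 = -12)
m(t, f) = 2 + f
K = -43 (K = (2 - 6) - 1*39 = -4 - 39 = -43)
K*(-140) + V(6) = -43*(-140) - 12 = 6020 - 12 = 6008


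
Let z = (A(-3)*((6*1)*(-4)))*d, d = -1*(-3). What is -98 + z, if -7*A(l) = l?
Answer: -902/7 ≈ -128.86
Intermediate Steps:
A(l) = -l/7
d = 3
z = -216/7 (z = ((-⅐*(-3))*((6*1)*(-4)))*3 = (3*(6*(-4))/7)*3 = ((3/7)*(-24))*3 = -72/7*3 = -216/7 ≈ -30.857)
-98 + z = -98 - 216/7 = -902/7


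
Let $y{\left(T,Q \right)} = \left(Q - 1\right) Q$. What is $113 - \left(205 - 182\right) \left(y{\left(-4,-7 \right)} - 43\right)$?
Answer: $-186$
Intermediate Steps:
$y{\left(T,Q \right)} = Q \left(-1 + Q\right)$ ($y{\left(T,Q \right)} = \left(-1 + Q\right) Q = Q \left(-1 + Q\right)$)
$113 - \left(205 - 182\right) \left(y{\left(-4,-7 \right)} - 43\right) = 113 - \left(205 - 182\right) \left(- 7 \left(-1 - 7\right) - 43\right) = 113 - 23 \left(\left(-7\right) \left(-8\right) - 43\right) = 113 - 23 \left(56 - 43\right) = 113 - 23 \cdot 13 = 113 - 299 = -186$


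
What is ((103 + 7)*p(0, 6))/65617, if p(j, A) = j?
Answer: 0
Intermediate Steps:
((103 + 7)*p(0, 6))/65617 = ((103 + 7)*0)/65617 = (110*0)*(1/65617) = 0*(1/65617) = 0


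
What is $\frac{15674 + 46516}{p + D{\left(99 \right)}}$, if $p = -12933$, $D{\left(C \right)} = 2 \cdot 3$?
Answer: $- \frac{20730}{4309} \approx -4.8109$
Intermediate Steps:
$D{\left(C \right)} = 6$
$\frac{15674 + 46516}{p + D{\left(99 \right)}} = \frac{15674 + 46516}{-12933 + 6} = \frac{62190}{-12927} = 62190 \left(- \frac{1}{12927}\right) = - \frac{20730}{4309}$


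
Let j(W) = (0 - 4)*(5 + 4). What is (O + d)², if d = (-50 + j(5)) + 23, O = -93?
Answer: 24336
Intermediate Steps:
j(W) = -36 (j(W) = -4*9 = -36)
d = -63 (d = (-50 - 36) + 23 = -86 + 23 = -63)
(O + d)² = (-93 - 63)² = (-156)² = 24336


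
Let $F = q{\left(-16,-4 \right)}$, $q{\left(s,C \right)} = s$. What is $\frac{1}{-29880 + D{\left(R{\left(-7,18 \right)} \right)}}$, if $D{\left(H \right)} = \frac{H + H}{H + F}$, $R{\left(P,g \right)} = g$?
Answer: $- \frac{1}{29862} \approx -3.3487 \cdot 10^{-5}$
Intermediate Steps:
$F = -16$
$D{\left(H \right)} = \frac{2 H}{-16 + H}$ ($D{\left(H \right)} = \frac{H + H}{H - 16} = \frac{2 H}{-16 + H}$)
$\frac{1}{-29880 + D{\left(R{\left(-7,18 \right)} \right)}} = \frac{1}{-29880 + 2 \cdot 18 \frac{1}{-16 + 18}} = \frac{1}{-29880 + 2 \cdot 18 \cdot \frac{1}{2}} = \frac{1}{-29880 + 18} = \frac{1}{-29862} = - \frac{1}{29862}$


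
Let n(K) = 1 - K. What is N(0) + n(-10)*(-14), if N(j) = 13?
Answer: -141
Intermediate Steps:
N(0) + n(-10)*(-14) = 13 + (1 - 1*(-10))*(-14) = 13 + (1 + 10)*(-14) = 13 + 11*(-14) = 13 - 154 = -141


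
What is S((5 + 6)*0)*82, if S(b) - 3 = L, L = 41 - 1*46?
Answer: -164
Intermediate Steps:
L = -5 (L = 41 - 46 = -5)
S(b) = -2 (S(b) = 3 - 5 = -2)
S((5 + 6)*0)*82 = -2*82 = -164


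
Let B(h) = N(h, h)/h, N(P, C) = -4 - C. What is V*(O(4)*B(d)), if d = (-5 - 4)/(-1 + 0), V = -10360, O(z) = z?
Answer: 538720/9 ≈ 59858.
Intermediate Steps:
d = 9 (d = -9/(-1) = -9*(-1) = 9)
B(h) = (-4 - h)/h
V*(O(4)*B(d)) = -41440*(-4 - 1*9)/9 = -41440*(-4 - 9)/9 = -41440*(⅑)*(-13) = -41440*(-13)/9 = -10360*(-52/9) = 538720/9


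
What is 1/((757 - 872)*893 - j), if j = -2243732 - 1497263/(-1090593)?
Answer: 1090593/2334998467678 ≈ 4.6706e-7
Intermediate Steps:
j = -2446996915813/1090593 (j = -2243732 - 1497263*(-1)/1090593 = -2243732 - 1*(-1497263/1090593) = -2243732 + 1497263/1090593 = -2446996915813/1090593 ≈ -2.2437e+6)
1/((757 - 872)*893 - j) = 1/((757 - 872)*893 - 1*(-2446996915813/1090593)) = 1/(-115*893 + 2446996915813/1090593) = 1/(-102695 + 2446996915813/1090593) = 1/(2334998467678/1090593) = 1090593/2334998467678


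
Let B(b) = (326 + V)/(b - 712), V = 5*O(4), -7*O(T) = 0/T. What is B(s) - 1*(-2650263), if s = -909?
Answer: 4296075997/1621 ≈ 2.6503e+6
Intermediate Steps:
O(T) = 0 (O(T) = -0/T = -⅐*0 = 0)
V = 0 (V = 5*0 = 0)
B(b) = 326/(-712 + b) (B(b) = (326 + 0)/(b - 712) = 326/(-712 + b))
B(s) - 1*(-2650263) = 326/(-712 - 909) - 1*(-2650263) = 326/(-1621) + 2650263 = 326*(-1/1621) + 2650263 = -326/1621 + 2650263 = 4296075997/1621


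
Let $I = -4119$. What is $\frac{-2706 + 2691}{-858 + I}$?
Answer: $\frac{5}{1659} \approx 0.0030139$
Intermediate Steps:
$\frac{-2706 + 2691}{-858 + I} = \frac{-2706 + 2691}{-858 - 4119} = - \frac{15}{-4977} = \left(-15\right) \left(- \frac{1}{4977}\right) = \frac{5}{1659}$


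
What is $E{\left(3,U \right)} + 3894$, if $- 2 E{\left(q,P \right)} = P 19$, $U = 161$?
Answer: $\frac{4729}{2} \approx 2364.5$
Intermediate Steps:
$E{\left(q,P \right)} = - \frac{19 P}{2}$ ($E{\left(q,P \right)} = - \frac{P 19}{2} = - \frac{19 P}{2}$)
$E{\left(3,U \right)} + 3894 = \left(- \frac{19}{2}\right) 161 + 3894 = - \frac{3059}{2} + 3894 = \frac{4729}{2}$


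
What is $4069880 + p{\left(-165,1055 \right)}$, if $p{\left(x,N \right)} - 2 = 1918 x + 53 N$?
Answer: $3809327$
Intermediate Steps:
$p{\left(x,N \right)} = 2 + 53 N + 1918 x$ ($p{\left(x,N \right)} = 2 + \left(1918 x + 53 N\right) = 2 + \left(53 N + 1918 x\right) = 2 + 53 N + 1918 x$)
$4069880 + p{\left(-165,1055 \right)} = 4069880 + \left(2 + 53 \cdot 1055 + 1918 \left(-165\right)\right) = 4069880 + \left(2 + 55915 - 316470\right) = 4069880 - 260553 = 3809327$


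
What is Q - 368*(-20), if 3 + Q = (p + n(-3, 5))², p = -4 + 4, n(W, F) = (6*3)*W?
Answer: 10273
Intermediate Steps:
n(W, F) = 18*W
p = 0
Q = 2913 (Q = -3 + (0 + 18*(-3))² = -3 + (0 - 54)² = -3 + (-54)² = -3 + 2916 = 2913)
Q - 368*(-20) = 2913 - 368*(-20) = 2913 + 7360 = 10273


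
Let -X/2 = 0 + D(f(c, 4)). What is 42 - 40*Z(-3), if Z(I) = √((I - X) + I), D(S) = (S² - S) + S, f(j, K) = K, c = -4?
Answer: 42 - 40*√26 ≈ -161.96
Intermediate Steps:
D(S) = S²
X = -32 (X = -2*(0 + 4²) = -2*(0 + 16) = -2*16 = -32)
Z(I) = √(32 + 2*I) (Z(I) = √((I - 1*(-32)) + I) = √((I + 32) + I) = √((32 + I) + I) = √(32 + 2*I))
42 - 40*Z(-3) = 42 - 40*√(32 + 2*(-3)) = 42 - 40*√(32 - 6) = 42 - 40*√26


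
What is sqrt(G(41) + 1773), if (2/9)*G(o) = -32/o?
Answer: 3*sqrt(330501)/41 ≈ 42.065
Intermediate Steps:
G(o) = -144/o (G(o) = 9*(-32/o)/2 = -144/o)
sqrt(G(41) + 1773) = sqrt(-144/41 + 1773) = sqrt(72549/41) = 3*sqrt(330501)/41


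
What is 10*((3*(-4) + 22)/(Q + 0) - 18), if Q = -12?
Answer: -565/3 ≈ -188.33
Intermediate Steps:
10*((3*(-4) + 22)/(Q + 0) - 18) = 10*((3*(-4) + 22)/(-12 + 0) - 18) = 10*((-12 + 22)/(-12) - 18) = 10*(10*(-1/12) - 18) = 10*(-⅚ - 18) = 10*(-113/6) = -565/3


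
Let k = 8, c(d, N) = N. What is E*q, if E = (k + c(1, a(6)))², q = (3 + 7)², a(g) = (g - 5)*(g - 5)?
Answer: 8100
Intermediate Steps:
a(g) = (-5 + g)² (a(g) = (-5 + g)*(-5 + g) = (-5 + g)²)
q = 100 (q = 10² = 100)
E = 81 (E = (8 + (-5 + 6)²)² = (8 + 1²)² = (8 + 1)² = 9² = 81)
E*q = 81*100 = 8100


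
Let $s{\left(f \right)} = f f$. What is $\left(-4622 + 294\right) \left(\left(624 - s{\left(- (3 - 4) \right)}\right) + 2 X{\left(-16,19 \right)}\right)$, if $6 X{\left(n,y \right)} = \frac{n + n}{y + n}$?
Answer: $- \frac{24128600}{9} \approx -2.681 \cdot 10^{6}$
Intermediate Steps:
$X{\left(n,y \right)} = \frac{n}{3 \left(n + y\right)}$ ($X{\left(n,y \right)} = \frac{\left(n + n\right) \frac{1}{y + n}}{6} = \frac{2 n \frac{1}{n + y}}{6} = \frac{n}{3 \left(n + y\right)}$)
$s{\left(f \right)} = f^{2}$
$\left(-4622 + 294\right) \left(\left(624 - s{\left(- (3 - 4) \right)}\right) + 2 X{\left(-16,19 \right)}\right) = \left(-4622 + 294\right) \left(\left(624 - \left(- (3 - 4)\right)^{2}\right) + 2 \cdot \frac{1}{3} \left(-16\right) \frac{1}{-16 + 19}\right) = - 4328 \left(\left(624 - \left(\left(-1\right) \left(-1\right)\right)^{2}\right) + 2 \cdot \frac{1}{3} \left(-16\right) \frac{1}{3}\right) = - 4328 \left(\left(624 - 1^{2}\right) + 2 \cdot \frac{1}{3} \left(-16\right) \frac{1}{3}\right) = - 4328 \left(\left(624 - 1\right) + 2 \left(- \frac{16}{9}\right)\right) = - 4328 \left(\left(624 - 1\right) - \frac{32}{9}\right) = - 4328 \left(623 - \frac{32}{9}\right) = \left(-4328\right) \frac{5575}{9} = - \frac{24128600}{9}$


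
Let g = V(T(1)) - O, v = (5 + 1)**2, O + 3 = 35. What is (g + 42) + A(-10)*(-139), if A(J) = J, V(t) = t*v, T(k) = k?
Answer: 1436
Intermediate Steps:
O = 32 (O = -3 + 35 = 32)
v = 36 (v = 6**2 = 36)
V(t) = 36*t (V(t) = t*36 = 36*t)
g = 4 (g = 36*1 - 1*32 = 36 - 32 = 4)
(g + 42) + A(-10)*(-139) = (4 + 42) - 10*(-139) = 46 + 1390 = 1436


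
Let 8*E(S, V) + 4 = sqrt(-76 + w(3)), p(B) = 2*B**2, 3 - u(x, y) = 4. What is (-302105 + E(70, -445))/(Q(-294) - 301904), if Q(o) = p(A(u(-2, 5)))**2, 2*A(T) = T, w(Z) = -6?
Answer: 1208422/1207615 - I*sqrt(82)/2415230 ≈ 1.0007 - 3.7493e-6*I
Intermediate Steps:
u(x, y) = -1 (u(x, y) = 3 - 1*4 = 3 - 4 = -1)
A(T) = T/2
Q(o) = 1/4 (Q(o) = (2*((1/2)*(-1))**2)**2 = (2*(-1/2)**2)**2 = (2*(1/4))**2 = (1/2)**2 = 1/4)
E(S, V) = -1/2 + I*sqrt(82)/8 (E(S, V) = -1/2 + sqrt(-76 - 6)/8 = -1/2 + sqrt(-82)/8 = -1/2 + (I*sqrt(82))/8 = -1/2 + I*sqrt(82)/8)
(-302105 + E(70, -445))/(Q(-294) - 301904) = (-302105 + (-1/2 + I*sqrt(82)/8))/(1/4 - 301904) = (-604211/2 + I*sqrt(82)/8)/(-1207615/4) = (-604211/2 + I*sqrt(82)/8)*(-4/1207615) = 1208422/1207615 - I*sqrt(82)/2415230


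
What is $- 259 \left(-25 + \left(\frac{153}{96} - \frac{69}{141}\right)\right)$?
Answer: $\frac{9308201}{1504} \approx 6189.0$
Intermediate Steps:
$- 259 \left(-25 + \left(\frac{153}{96} - \frac{69}{141}\right)\right) = - 259 \left(-25 + \left(153 \cdot \frac{1}{96} - \frac{23}{47}\right)\right) = - 259 \left(-25 + \left(\frac{51}{32} - \frac{23}{47}\right)\right) = - 259 \left(-25 + \frac{1661}{1504}\right) = \left(-259\right) \left(- \frac{35939}{1504}\right) = \frac{9308201}{1504}$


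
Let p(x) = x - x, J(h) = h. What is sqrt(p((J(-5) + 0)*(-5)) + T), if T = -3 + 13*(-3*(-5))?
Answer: 8*sqrt(3) ≈ 13.856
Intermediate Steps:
p(x) = 0
T = 192 (T = -3 + 13*15 = -3 + 195 = 192)
sqrt(p((J(-5) + 0)*(-5)) + T) = sqrt(0 + 192) = sqrt(192) = 8*sqrt(3)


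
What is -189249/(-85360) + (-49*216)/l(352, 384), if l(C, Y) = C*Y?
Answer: 5842083/2731520 ≈ 2.1388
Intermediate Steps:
-189249/(-85360) + (-49*216)/l(352, 384) = -189249/(-85360) + (-49*216)/((352*384)) = -189249*(-1/85360) - 10584/135168 = 189249/85360 - 10584*1/135168 = 189249/85360 - 441/5632 = 5842083/2731520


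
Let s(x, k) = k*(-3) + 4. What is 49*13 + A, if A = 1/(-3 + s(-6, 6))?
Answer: 10828/17 ≈ 636.94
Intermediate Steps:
s(x, k) = 4 - 3*k (s(x, k) = -3*k + 4 = 4 - 3*k)
A = -1/17 (A = 1/(-3 + (4 - 3*6)) = 1/(-3 + (4 - 18)) = 1/(-3 - 14) = 1/(-17) = -1/17 ≈ -0.058824)
49*13 + A = 49*13 - 1/17 = 637 - 1/17 = 10828/17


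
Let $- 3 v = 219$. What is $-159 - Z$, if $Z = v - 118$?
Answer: $32$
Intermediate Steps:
$v = -73$ ($v = \left(- \frac{1}{3}\right) 219 = -73$)
$Z = -191$ ($Z = -73 - 118 = -191$)
$-159 - Z = -159 - -191 = -159 + 191 = 32$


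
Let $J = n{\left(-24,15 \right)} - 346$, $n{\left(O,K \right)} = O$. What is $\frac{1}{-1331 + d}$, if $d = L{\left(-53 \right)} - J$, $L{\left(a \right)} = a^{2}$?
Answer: $\frac{1}{1848} \approx 0.00054113$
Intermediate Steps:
$J = -370$ ($J = -24 - 346 = -370$)
$d = 3179$ ($d = \left(-53\right)^{2} - -370 = 2809 + 370 = 3179$)
$\frac{1}{-1331 + d} = \frac{1}{-1331 + 3179} = \frac{1}{1848}$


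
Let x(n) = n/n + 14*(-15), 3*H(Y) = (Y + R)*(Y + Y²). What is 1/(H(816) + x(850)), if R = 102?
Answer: 1/204001423 ≈ 4.9019e-9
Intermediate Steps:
H(Y) = (102 + Y)*(Y + Y²)/3 (H(Y) = ((Y + 102)*(Y + Y²))/3 = ((102 + Y)*(Y + Y²))/3 = (102 + Y)*(Y + Y²)/3)
x(n) = -209 (x(n) = 1 - 210 = -209)
1/(H(816) + x(850)) = 1/((⅓)*816*(102 + 816² + 103*816) - 209) = 1/((⅓)*816*(102 + 665856 + 84048) - 209) = 1/((⅓)*816*750006 - 209) = 1/(204001632 - 209) = 1/204001423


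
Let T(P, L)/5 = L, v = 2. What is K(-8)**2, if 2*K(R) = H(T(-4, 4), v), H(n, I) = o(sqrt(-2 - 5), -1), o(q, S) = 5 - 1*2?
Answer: 9/4 ≈ 2.2500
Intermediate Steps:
o(q, S) = 3 (o(q, S) = 5 - 2 = 3)
T(P, L) = 5*L
H(n, I) = 3
K(R) = 3/2 (K(R) = (1/2)*3 = 3/2)
K(-8)**2 = (3/2)**2 = 9/4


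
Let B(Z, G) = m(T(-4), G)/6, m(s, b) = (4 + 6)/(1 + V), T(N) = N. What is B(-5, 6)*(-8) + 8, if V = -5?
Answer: 34/3 ≈ 11.333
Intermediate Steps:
m(s, b) = -5/2 (m(s, b) = (4 + 6)/(1 - 5) = 10/(-4) = 10*(-¼) = -5/2)
B(Z, G) = -5/12 (B(Z, G) = -5/2/6 = -5/2*⅙ = -5/12)
B(-5, 6)*(-8) + 8 = -5/12*(-8) + 8 = 10/3 + 8 = 34/3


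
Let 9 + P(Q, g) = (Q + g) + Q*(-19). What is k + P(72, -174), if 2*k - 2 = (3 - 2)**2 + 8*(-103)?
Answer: -3779/2 ≈ -1889.5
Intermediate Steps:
P(Q, g) = -9 + g - 18*Q (P(Q, g) = -9 + ((Q + g) + Q*(-19)) = -9 + ((Q + g) - 19*Q) = -9 + (g - 18*Q) = -9 + g - 18*Q)
k = -821/2 (k = 1 + ((3 - 2)**2 + 8*(-103))/2 = 1 + (1**2 - 824)/2 = 1 + (1 - 824)/2 = 1 + (1/2)*(-823) = 1 - 823/2 = -821/2 ≈ -410.50)
k + P(72, -174) = -821/2 + (-9 - 174 - 18*72) = -821/2 + (-9 - 174 - 1296) = -821/2 - 1479 = -3779/2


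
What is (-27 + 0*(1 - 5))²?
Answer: 729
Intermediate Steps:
(-27 + 0*(1 - 5))² = (-27 + 0*(-4))² = (-27 + 0)² = (-27)² = 729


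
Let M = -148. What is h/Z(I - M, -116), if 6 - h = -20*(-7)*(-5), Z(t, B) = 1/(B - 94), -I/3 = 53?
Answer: -148260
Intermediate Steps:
I = -159 (I = -3*53 = -159)
Z(t, B) = 1/(-94 + B)
h = 706 (h = 6 - (-20*(-7))*(-5) = 6 - 140*(-5) = 6 - 1*(-700) = 6 + 700 = 706)
h/Z(I - M, -116) = 706/(1/(-94 - 116)) = 706/(1/(-210)) = 706/(-1/210) = 706*(-210) = -148260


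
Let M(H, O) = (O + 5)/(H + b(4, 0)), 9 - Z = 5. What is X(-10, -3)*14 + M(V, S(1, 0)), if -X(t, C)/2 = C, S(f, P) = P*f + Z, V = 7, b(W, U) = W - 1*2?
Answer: 85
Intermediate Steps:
b(W, U) = -2 + W (b(W, U) = W - 2 = -2 + W)
Z = 4 (Z = 9 - 1*5 = 9 - 5 = 4)
S(f, P) = 4 + P*f (S(f, P) = P*f + 4 = 4 + P*f)
M(H, O) = (5 + O)/(2 + H) (M(H, O) = (O + 5)/(H + (-2 + 4)) = (5 + O)/(H + 2) = (5 + O)/(2 + H))
X(t, C) = -2*C
X(-10, -3)*14 + M(V, S(1, 0)) = -2*(-3)*14 + (5 + (4 + 0*1))/(2 + 7) = 6*14 + (5 + (4 + 0))/9 = 84 + (5 + 4)/9 = 84 + (1/9)*9 = 84 + 1 = 85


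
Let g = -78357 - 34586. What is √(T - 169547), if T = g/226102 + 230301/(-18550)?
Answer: I*√7456926008237641131973/209709605 ≈ 411.78*I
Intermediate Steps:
g = -112943
T = -13541652338/1048548025 (T = -112943/226102 + 230301/(-18550) = -112943*1/226102 + 230301*(-1/18550) = -112943/226102 - 230301/18550 = -13541652338/1048548025 ≈ -12.915)
√(T - 169547) = √(-13541652338/1048548025 - 169547) = √(-177791713647013/1048548025) = I*√7456926008237641131973/209709605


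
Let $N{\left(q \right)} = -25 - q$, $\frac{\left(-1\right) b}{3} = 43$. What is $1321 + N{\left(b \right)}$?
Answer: $1425$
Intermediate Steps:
$b = -129$ ($b = \left(-3\right) 43 = -129$)
$1321 + N{\left(b \right)} = 1321 - -104 = 1321 + \left(-25 + 129\right) = 1321 + 104 = 1425$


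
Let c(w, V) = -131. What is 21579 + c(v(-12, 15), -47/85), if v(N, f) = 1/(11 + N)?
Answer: 21448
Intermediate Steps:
21579 + c(v(-12, 15), -47/85) = 21579 - 131 = 21448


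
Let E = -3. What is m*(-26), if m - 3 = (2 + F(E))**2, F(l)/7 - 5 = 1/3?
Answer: -362726/9 ≈ -40303.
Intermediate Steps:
F(l) = 112/3 (F(l) = 35 + 7/3 = 112/3)
m = 13951/9 (m = 3 + (2 + 112/3)**2 = 3 + (118/3)**2 = 3 + 13924/9 = 13951/9 ≈ 1550.1)
m*(-26) = (13951/9)*(-26) = -362726/9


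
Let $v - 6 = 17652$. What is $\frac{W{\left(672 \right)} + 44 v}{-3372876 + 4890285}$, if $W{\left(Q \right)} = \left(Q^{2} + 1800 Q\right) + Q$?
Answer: $\frac{812936}{505803} \approx 1.6072$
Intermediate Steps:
$W{\left(Q \right)} = Q^{2} + 1801 Q$
$v = 17658$ ($v = 6 + 17652 = 17658$)
$\frac{W{\left(672 \right)} + 44 v}{-3372876 + 4890285} = \frac{672 \left(1801 + 672\right) + 44 \cdot 17658}{-3372876 + 4890285} = \frac{672 \cdot 2473 + 776952}{1517409} = \left(1661856 + 776952\right) \frac{1}{1517409} = 2438808 \cdot \frac{1}{1517409} = \frac{812936}{505803}$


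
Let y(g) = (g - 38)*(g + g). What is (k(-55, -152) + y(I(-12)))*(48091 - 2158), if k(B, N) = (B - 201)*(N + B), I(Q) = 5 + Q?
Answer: 2463019326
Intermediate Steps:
k(B, N) = (-201 + B)*(B + N)
y(g) = 2*g*(-38 + g) (y(g) = (-38 + g)*(2*g) = 2*g*(-38 + g))
(k(-55, -152) + y(I(-12)))*(48091 - 2158) = (((-55)**2 - 201*(-55) - 201*(-152) - 55*(-152)) + 2*(5 - 12)*(-38 + (5 - 12)))*(48091 - 2158) = ((3025 + 11055 + 30552 + 8360) + 2*(-7)*(-38 - 7))*45933 = (52992 + 2*(-7)*(-45))*45933 = (52992 + 630)*45933 = 53622*45933 = 2463019326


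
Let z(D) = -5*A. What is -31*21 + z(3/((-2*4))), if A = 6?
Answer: -681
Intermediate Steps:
z(D) = -30 (z(D) = -5*6 = -30)
-31*21 + z(3/((-2*4))) = -31*21 - 30 = -651 - 30 = -681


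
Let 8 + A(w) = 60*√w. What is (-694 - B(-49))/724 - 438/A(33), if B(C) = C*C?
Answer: -127771/29684 - 3285*√33/14842 ≈ -5.5758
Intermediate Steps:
A(w) = -8 + 60*√w
B(C) = C²
(-694 - B(-49))/724 - 438/A(33) = (-694 - 1*(-49)²)/724 - 438/(-8 + 60*√33) = (-694 - 1*2401)*(1/724) - 438/(-8 + 60*√33) = (-694 - 2401)*(1/724) - 438/(-8 + 60*√33) = -3095*1/724 - 438/(-8 + 60*√33) = -3095/724 - 438/(-8 + 60*√33)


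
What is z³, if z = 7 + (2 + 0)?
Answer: 729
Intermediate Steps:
z = 9 (z = 7 + 2 = 9)
z³ = 9³ = 729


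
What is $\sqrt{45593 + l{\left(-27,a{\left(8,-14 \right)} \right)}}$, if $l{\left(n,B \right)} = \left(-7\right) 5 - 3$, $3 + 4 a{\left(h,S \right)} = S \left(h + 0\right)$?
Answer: $\sqrt{45555} \approx 213.44$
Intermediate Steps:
$a{\left(h,S \right)} = - \frac{3}{4} + \frac{S h}{4}$ ($a{\left(h,S \right)} = - \frac{3}{4} + \frac{S \left(h + 0\right)}{4} = - \frac{3}{4} + \frac{S h}{4}$)
$l{\left(n,B \right)} = -38$ ($l{\left(n,B \right)} = -35 - 3 = -38$)
$\sqrt{45593 + l{\left(-27,a{\left(8,-14 \right)} \right)}} = \sqrt{45593 - 38} = \sqrt{45555}$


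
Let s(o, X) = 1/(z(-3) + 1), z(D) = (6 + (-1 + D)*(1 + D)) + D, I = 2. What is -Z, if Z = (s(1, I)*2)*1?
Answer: -⅙ ≈ -0.16667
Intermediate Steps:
z(D) = 6 + D + (1 + D)*(-1 + D) (z(D) = (6 + (1 + D)*(-1 + D)) + D = 6 + D + (1 + D)*(-1 + D))
s(o, X) = 1/12 (s(o, X) = 1/((5 - 3 + (-3)²) + 1) = 1/((5 - 3 + 9) + 1) = 1/(11 + 1) = 1/12)
Z = ⅙ (Z = ((1/12)*2)*1 = (⅙)*1 = ⅙ ≈ 0.16667)
-Z = -1*⅙ = -⅙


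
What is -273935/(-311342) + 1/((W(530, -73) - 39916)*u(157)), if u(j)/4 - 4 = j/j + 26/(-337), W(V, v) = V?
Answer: 35798526112253/40687028127816 ≈ 0.87985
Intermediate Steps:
u(j) = 6636/337 (u(j) = 16 + 4*(j/j + 26/(-337)) = 16 + 4*(1 + 26*(-1/337)) = 16 + 4*(1 - 26/337) = 16 + 4*(311/337) = 16 + 1244/337 = 6636/337)
-273935/(-311342) + 1/((W(530, -73) - 39916)*u(157)) = -273935/(-311342) + 1/((530 - 39916)*(6636/337)) = -273935*(-1/311342) + (337/6636)/(-39386) = 273935/311342 - 1/39386*337/6636 = 273935/311342 - 337/261365496 = 35798526112253/40687028127816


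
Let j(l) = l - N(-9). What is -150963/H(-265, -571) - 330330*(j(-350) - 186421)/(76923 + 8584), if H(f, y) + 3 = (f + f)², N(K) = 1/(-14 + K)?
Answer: 398595116752704777/552429174917 ≈ 7.2153e+5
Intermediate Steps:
j(l) = 1/23 + l (j(l) = l - 1/(-14 - 9) = l - 1/(-23) = l - 1*(-1/23) = l + 1/23 = 1/23 + l)
H(f, y) = -3 + 4*f² (H(f, y) = -3 + (f + f)² = -3 + (2*f)² = -3 + 4*f²)
-150963/H(-265, -571) - 330330*(j(-350) - 186421)/(76923 + 8584) = -150963/(-3 + 4*(-265)²) - 330330*((1/23 - 350) - 186421)/(76923 + 8584) = -150963/(-3 + 4*70225) - 330330/(85507/(-8049/23 - 186421)) = -150963/(-3 + 280900) - 330330/(85507/(-4295732/23)) = -150963/280897 - 330330/(85507*(-23/4295732)) = -150963*1/280897 - 330330/(-1966661/4295732) = -150963/280897 - 330330*(-4295732/1966661) = -150963/280897 + 1419009151560/1966661 = 398595116752704777/552429174917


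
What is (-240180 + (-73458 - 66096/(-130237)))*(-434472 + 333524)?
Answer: 242555515434840/7661 ≈ 3.1661e+10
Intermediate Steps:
(-240180 + (-73458 - 66096/(-130237)))*(-434472 + 333524) = (-240180 + (-73458 - 66096*(-1/130237)))*(-100948) = (-240180 + (-73458 + 3888/7661))*(-100948) = (-240180 - 562757850/7661)*(-100948) = -2402776830/7661*(-100948) = 242555515434840/7661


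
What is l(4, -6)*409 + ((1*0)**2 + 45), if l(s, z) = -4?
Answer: -1591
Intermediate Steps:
l(4, -6)*409 + ((1*0)**2 + 45) = -4*409 + ((1*0)**2 + 45) = -1636 + (0**2 + 45) = -1636 + (0 + 45) = -1636 + 45 = -1591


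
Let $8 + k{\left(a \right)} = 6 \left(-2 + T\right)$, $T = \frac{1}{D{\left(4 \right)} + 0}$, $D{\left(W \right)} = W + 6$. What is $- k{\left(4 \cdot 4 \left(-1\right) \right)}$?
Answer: $\frac{97}{5} \approx 19.4$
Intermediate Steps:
$D{\left(W \right)} = 6 + W$
$T = \frac{1}{10}$ ($T = \frac{1}{\left(6 + 4\right) + 0} = \frac{1}{10 + 0} = \frac{1}{10} \approx 0.1$)
$k{\left(a \right)} = - \frac{97}{5}$ ($k{\left(a \right)} = -8 + 6 \left(-2 + \frac{1}{10}\right) = -8 + 6 \left(- \frac{19}{10}\right) = -8 - \frac{57}{5} = - \frac{97}{5}$)
$- k{\left(4 \cdot 4 \left(-1\right) \right)} = \left(-1\right) \left(- \frac{97}{5}\right) = \frac{97}{5}$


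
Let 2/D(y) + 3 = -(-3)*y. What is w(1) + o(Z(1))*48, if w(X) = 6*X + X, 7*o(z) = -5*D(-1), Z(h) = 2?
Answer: 129/7 ≈ 18.429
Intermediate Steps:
D(y) = 2/(-3 + 3*y) (D(y) = 2/(-3 - (-3)*y) = 2/(-3 + 3*y))
o(z) = 5/21 (o(z) = (-10/(3*(-1 - 1)))/7 = (-10/(3*(-2)))/7 = (-10*(-1)/(3*2))/7 = (-5*(-⅓))/7 = (⅐)*(5/3) = 5/21)
w(X) = 7*X
w(1) + o(Z(1))*48 = 7*1 + (5/21)*48 = 7 + 80/7 = 129/7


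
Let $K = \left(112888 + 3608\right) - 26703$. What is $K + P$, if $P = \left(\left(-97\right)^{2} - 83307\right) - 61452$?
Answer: $-45557$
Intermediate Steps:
$P = -135350$ ($P = \left(9409 - 83307\right) - 61452 = -73898 - 61452 = -135350$)
$K = 89793$ ($K = 116496 - 26703 = 89793$)
$K + P = 89793 - 135350 = -45557$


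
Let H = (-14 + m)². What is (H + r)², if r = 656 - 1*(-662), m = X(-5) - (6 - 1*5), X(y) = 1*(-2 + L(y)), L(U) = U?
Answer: 3247204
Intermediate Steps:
X(y) = -2 + y (X(y) = 1*(-2 + y) = -2 + y)
m = -8 (m = (-2 - 5) - (6 - 1*5) = -7 - (6 - 5) = -7 - 1*1 = -7 - 1 = -8)
H = 484 (H = (-14 - 8)² = (-22)² = 484)
r = 1318 (r = 656 + 662 = 1318)
(H + r)² = (484 + 1318)² = 1802² = 3247204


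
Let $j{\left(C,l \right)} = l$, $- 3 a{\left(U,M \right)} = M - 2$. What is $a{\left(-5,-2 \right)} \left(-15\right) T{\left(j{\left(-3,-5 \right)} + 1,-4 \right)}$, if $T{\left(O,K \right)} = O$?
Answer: $80$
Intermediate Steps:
$a{\left(U,M \right)} = \frac{2}{3} - \frac{M}{3}$ ($a{\left(U,M \right)} = - \frac{M - 2}{3} = - \frac{-2 + M}{3} = \frac{2}{3} - \frac{M}{3}$)
$a{\left(-5,-2 \right)} \left(-15\right) T{\left(j{\left(-3,-5 \right)} + 1,-4 \right)} = \left(\frac{2}{3} - - \frac{2}{3}\right) \left(-15\right) \left(-5 + 1\right) = \left(\frac{2}{3} + \frac{2}{3}\right) \left(-15\right) \left(-4\right) = \frac{4}{3} \left(-15\right) \left(-4\right) = \left(-20\right) \left(-4\right) = 80$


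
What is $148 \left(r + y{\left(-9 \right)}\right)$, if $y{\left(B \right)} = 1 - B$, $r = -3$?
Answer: $1036$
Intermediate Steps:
$148 \left(r + y{\left(-9 \right)}\right) = 148 \left(-3 + \left(1 - -9\right)\right) = 148 \left(-3 + \left(1 + 9\right)\right) = 148 \left(-3 + 10\right) = 148 \cdot 7 = 1036$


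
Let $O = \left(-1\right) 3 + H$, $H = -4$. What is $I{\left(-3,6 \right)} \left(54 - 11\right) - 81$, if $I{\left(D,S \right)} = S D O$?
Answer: $5337$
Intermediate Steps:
$O = -7$ ($O = \left(-1\right) 3 - 4 = -3 - 4 = -7$)
$I{\left(D,S \right)} = - 7 D S$ ($I{\left(D,S \right)} = S D \left(-7\right) = D S \left(-7\right) = - 7 D S$)
$I{\left(-3,6 \right)} \left(54 - 11\right) - 81 = \left(-7\right) \left(-3\right) 6 \left(54 - 11\right) - 81 = 126 \left(54 - 11\right) - 81 = 126 \cdot 43 - 81 = 5418 - 81 = 5337$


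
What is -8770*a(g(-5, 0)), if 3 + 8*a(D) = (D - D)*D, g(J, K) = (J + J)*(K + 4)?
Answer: 13155/4 ≈ 3288.8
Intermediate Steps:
g(J, K) = 2*J*(4 + K) (g(J, K) = (2*J)*(4 + K) = 2*J*(4 + K))
a(D) = -3/8 (a(D) = -3/8 + ((D - D)*D)/8 = -3/8 + (0*D)/8 = -3/8 + (1/8)*0 = -3/8 + 0 = -3/8)
-8770*a(g(-5, 0)) = -8770*(-3/8) = 13155/4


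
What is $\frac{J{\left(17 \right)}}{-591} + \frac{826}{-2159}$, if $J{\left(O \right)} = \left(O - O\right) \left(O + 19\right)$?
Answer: $- \frac{826}{2159} \approx -0.38258$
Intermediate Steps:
$J{\left(O \right)} = 0$ ($J{\left(O \right)} = 0 \left(19 + O\right) = 0$)
$\frac{J{\left(17 \right)}}{-591} + \frac{826}{-2159} = \frac{0}{-591} + \frac{826}{-2159} = 0 \left(- \frac{1}{591}\right) + 826 \left(- \frac{1}{2159}\right) = 0 - \frac{826}{2159} = - \frac{826}{2159}$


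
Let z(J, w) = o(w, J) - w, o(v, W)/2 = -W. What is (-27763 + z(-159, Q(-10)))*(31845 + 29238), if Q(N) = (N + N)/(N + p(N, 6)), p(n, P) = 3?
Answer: -11736182205/7 ≈ -1.6766e+9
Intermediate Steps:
Q(N) = 2*N/(3 + N) (Q(N) = (N + N)/(N + 3) = (2*N)/(3 + N) = 2*N/(3 + N))
o(v, W) = -2*W (o(v, W) = 2*(-W) = -2*W)
z(J, w) = -w - 2*J (z(J, w) = -2*J - w = -w - 2*J)
(-27763 + z(-159, Q(-10)))*(31845 + 29238) = (-27763 + (-2*(-10)/(3 - 10) - 2*(-159)))*(31845 + 29238) = (-27763 + (-2*(-10)/(-7) + 318))*61083 = (-27763 + (-2*(-10)*(-1)/7 + 318))*61083 = (-27763 + (-1*20/7 + 318))*61083 = (-27763 + (-20/7 + 318))*61083 = (-27763 + 2206/7)*61083 = -192135/7*61083 = -11736182205/7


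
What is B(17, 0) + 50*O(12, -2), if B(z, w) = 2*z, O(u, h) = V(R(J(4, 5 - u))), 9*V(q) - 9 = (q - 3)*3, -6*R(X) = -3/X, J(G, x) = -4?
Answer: 383/12 ≈ 31.917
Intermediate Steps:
R(X) = 1/(2*X) (R(X) = -(-1)/(2*X) = 1/(2*X))
V(q) = q/3 (V(q) = 1 + ((q - 3)*3)/9 = 1 + ((-3 + q)*3)/9 = 1 + (-9 + 3*q)/9 = 1 + (-1 + q/3) = q/3)
O(u, h) = -1/24 (O(u, h) = ((1/2)/(-4))/3 = ((1/2)*(-1/4))/3 = (1/3)*(-1/8) = -1/24)
B(17, 0) + 50*O(12, -2) = 2*17 + 50*(-1/24) = 34 - 25/12 = 383/12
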